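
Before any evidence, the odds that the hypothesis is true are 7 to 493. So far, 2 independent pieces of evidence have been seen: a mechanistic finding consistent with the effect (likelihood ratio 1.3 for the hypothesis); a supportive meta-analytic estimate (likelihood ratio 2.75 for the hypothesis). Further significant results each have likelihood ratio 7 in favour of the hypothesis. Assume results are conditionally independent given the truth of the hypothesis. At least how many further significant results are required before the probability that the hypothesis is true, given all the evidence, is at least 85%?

3

Prior odds = 7/493.
Combined Bayes factor of the evidence already in hand = 1.3 × 2.75 = 3.575.
Odds after that evidence = (7/493) × 3.575 = 1001/19720.
Target odds = 0.85/0.15 = 17/3.
Need 7ⁿ ≥ 17/3 ÷ (1001/19720) = 335240/3003.
7² = 49 falls short of 335240/3003 but 7³ = 343 reaches it, so n = 3.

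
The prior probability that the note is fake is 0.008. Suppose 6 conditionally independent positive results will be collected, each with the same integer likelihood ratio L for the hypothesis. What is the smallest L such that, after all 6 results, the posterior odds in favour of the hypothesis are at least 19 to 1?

4

Prior odds = 0.008/0.992 = 1/124.
Target odds = 19.
Need L⁶ ≥ 19 ÷ (1/124) = 2356.
3⁶ = 729 < 2356 ≤ 4096 = 4⁶, so L = 4.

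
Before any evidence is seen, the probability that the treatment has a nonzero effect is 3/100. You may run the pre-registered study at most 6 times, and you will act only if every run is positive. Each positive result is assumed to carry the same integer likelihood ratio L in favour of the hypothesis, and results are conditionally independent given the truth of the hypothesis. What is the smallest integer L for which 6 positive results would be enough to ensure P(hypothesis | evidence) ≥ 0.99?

Prior odds = 0.03/0.97 = 3/97.
Target odds = 0.99/0.01 = 99.
Need L⁶ ≥ 99 ÷ (3/97) = 3201.
3⁶ = 729 < 3201 ≤ 4096 = 4⁶, so L = 4.

4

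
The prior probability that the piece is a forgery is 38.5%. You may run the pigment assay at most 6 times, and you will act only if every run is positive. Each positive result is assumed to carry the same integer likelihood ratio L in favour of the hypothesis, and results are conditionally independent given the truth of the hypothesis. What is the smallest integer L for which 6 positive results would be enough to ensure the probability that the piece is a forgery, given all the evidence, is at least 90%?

2

Prior odds = 0.385/0.615 = 77/123.
Target odds = 0.9/0.1 = 9.
Need L⁶ ≥ 9 ÷ (77/123) = 1107/77.
1⁶ = 1 < 1107/77 ≤ 64 = 2⁶, so L = 2.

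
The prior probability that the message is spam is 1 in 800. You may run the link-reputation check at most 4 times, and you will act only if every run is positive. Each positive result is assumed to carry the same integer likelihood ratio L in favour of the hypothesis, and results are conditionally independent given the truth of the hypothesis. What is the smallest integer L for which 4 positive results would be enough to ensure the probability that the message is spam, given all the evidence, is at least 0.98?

Prior odds = 0.00125/0.99875 = 1/799.
Target odds = 0.98/0.02 = 49.
Need L⁴ ≥ 49 ÷ (1/799) = 39151.
14⁴ = 38416 < 39151 ≤ 50625 = 15⁴, so L = 15.

15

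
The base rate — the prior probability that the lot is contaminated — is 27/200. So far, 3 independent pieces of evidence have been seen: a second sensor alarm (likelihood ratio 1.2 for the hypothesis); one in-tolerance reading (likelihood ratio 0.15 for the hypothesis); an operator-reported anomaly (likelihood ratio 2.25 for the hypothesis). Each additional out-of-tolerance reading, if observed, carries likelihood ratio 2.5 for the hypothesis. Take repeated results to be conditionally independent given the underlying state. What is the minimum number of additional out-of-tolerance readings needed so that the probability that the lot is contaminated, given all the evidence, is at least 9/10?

6

Prior odds = 0.135/0.865 = 27/173.
Combined Bayes factor of the evidence already in hand = 1.2 × 0.15 × 2.25 = 0.405.
Odds after that evidence = (27/173) × 0.405 = 2187/34600.
Target odds = 0.9/0.1 = 9.
Need 2.5ⁿ ≥ 9 ÷ (2187/34600) = 34600/243.
2.5⁵ = 97.65625 falls short of 34600/243 but 2.5⁶ = 244.140625 reaches it, so n = 6.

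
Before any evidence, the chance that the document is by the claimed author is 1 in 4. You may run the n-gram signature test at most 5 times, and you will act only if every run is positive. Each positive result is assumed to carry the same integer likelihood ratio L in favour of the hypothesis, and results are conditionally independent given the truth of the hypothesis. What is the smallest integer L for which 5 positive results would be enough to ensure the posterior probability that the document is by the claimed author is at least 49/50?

3

Prior odds = 0.25/0.75 = 1/3.
Target odds = 0.98/0.02 = 49.
Need L⁵ ≥ 49 ÷ (1/3) = 147.
2⁵ = 32 < 147 ≤ 243 = 3⁵, so L = 3.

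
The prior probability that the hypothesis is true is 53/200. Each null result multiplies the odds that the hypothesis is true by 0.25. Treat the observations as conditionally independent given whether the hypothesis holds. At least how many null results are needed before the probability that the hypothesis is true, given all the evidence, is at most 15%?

1

Prior odds = 0.265/0.735 = 53/147.
Likelihood ratio per null result = 0.25.
Target odds: 0.15 ÷ 0.85 = 3/17.
Require 0.25ⁿ ≤ 3/17 ÷ (53/147) = 441/901.
0.25¹ = 0.25, which is already at or below the required 441/901; so n = 1.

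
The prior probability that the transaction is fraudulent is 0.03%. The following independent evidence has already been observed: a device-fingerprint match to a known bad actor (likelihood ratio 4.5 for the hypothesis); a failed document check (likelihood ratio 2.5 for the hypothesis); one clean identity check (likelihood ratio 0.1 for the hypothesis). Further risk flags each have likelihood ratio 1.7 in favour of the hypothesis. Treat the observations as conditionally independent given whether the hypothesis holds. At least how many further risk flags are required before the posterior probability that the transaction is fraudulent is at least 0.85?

19

Prior odds = 0.0003/0.9997 = 3/9997.
Combined Bayes factor of the evidence already in hand = 4.5 × 2.5 × 0.1 = 1.125.
Odds after that evidence = (3/9997) × 1.125 = 27/79976.
Target odds = 0.85/0.15 = 17/3.
Need 1.7ⁿ ≥ 17/3 ÷ (27/79976) = 1359592/81.
1.7¹⁸ ≈14063.1 falls short of 1359592/81 but 1.7¹⁹ ≈23907.2 reaches it, so n = 19.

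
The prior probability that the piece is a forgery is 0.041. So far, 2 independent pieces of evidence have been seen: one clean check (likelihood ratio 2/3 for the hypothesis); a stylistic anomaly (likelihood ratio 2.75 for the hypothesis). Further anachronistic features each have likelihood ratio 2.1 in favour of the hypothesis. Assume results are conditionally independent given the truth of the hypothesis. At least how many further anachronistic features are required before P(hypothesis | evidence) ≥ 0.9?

7

Prior odds = 0.041/0.959 = 41/959.
Combined Bayes factor of the evidence already in hand = (2/3) × 2.75 = 11/6.
Odds after that evidence = (41/959) × 11/6 = 451/5754.
Target odds = 0.9/0.1 = 9.
Need 2.1ⁿ ≥ 9 ÷ (451/5754) = 51786/451.
2.1⁶ = 85766121/1000000 falls short of 51786/451 but 2.1⁷ ≈180.109 reaches it, so n = 7.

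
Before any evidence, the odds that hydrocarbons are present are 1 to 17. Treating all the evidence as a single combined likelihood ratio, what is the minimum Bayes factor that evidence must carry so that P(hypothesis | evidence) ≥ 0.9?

153

Prior odds = 1/17.
Target odds = 0.9/0.1 = 9.
Required Bayes factor = 9 ÷ (1/17) = 153.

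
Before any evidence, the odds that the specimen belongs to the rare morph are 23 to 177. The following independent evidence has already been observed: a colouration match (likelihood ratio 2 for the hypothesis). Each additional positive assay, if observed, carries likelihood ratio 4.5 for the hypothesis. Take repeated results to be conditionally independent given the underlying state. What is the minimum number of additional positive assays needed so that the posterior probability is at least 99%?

Prior odds = 23/177.
Bayes factor of the evidence already in hand = 2.
Odds after that evidence = (23/177) × 2 = 46/177.
Target odds = 0.99/0.01 = 99.
Need 4.5ⁿ ≥ 99 ÷ (46/177) = 17523/46.
4.5³ = 91.125 falls short of 17523/46 but 4.5⁴ = 410.0625 reaches it, so n = 4.

4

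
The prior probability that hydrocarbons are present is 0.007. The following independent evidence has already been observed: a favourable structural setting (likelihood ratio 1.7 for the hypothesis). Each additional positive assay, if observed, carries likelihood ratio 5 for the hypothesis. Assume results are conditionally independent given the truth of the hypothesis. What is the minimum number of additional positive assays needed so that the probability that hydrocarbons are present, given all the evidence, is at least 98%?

6

Prior odds = 0.007/0.993 = 7/993.
Bayes factor of the evidence already in hand = 1.7.
Odds after that evidence = (7/993) × 1.7 = 119/9930.
Target odds = 0.98/0.02 = 49.
Need 5ⁿ ≥ 49 ÷ (119/9930) = 69510/17.
5⁵ = 3125 falls short of 69510/17 but 5⁶ = 15625 reaches it, so n = 6.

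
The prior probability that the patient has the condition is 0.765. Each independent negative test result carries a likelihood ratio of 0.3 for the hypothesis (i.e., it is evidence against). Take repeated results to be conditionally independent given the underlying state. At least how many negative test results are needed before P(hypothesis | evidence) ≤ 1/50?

Prior odds: 0.765 ÷ 0.235 = 153/47.
Likelihood ratio per negative test result = 0.3.
Target posterior odds = 0.02/0.98 = 1/49.
Need (153/47) × 0.3ⁿ ≤ 1/49, i.e. 0.3ⁿ ≤ 47/7497.
0.3⁴ = 0.0081 is still above 47/7497 but 0.3⁵ = 243/100000 is at or below it, so n = 5.

5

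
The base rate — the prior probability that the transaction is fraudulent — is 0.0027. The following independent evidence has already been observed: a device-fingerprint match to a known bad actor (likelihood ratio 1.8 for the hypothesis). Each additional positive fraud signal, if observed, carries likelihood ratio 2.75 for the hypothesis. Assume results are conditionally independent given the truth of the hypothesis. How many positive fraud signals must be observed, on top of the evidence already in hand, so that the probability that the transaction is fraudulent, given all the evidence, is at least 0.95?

Prior odds = 0.0027/0.9973 = 27/9973.
Bayes factor of the evidence already in hand = 1.8.
Odds after that evidence = (27/9973) × 1.8 = 243/49865.
Target odds = 0.95/0.05 = 19.
Need 2.75ⁿ ≥ 19 ÷ (243/49865) = 947435/243.
2.75⁸ = 214358881/65536 falls short of 947435/243 but 2.75⁹ ≈8994.86 reaches it, so n = 9.

9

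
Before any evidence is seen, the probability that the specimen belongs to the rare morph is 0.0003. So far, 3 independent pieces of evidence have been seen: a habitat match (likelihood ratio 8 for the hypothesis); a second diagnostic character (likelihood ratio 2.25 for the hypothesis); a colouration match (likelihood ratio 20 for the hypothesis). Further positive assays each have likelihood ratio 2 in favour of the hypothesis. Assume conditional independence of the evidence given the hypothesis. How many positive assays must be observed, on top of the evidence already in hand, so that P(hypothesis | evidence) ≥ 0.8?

6

Prior odds = 0.0003/0.9997 = 3/9997.
Combined Bayes factor of the evidence already in hand = 8 × 2.25 × 20 = 360.
Odds after that evidence = (3/9997) × 360 = 1080/9997.
Target odds = 0.8/0.2 = 4.
Need 2ⁿ ≥ 4 ÷ (1080/9997) = 9997/270.
2⁵ = 32 falls short of 9997/270 but 2⁶ = 64 reaches it, so n = 6.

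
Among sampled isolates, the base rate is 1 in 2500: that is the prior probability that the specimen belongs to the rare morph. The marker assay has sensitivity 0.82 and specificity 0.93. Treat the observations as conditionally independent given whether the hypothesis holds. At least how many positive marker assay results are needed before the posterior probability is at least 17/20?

Prior odds: 0.0004 ÷ 0.9996 = 1/2499.
False-positive rate = 1 − 0.93 = 0.07; likelihood ratio of a positive = 0.82/0.07 = 82/7.
Target posterior odds = 0.85/0.15 = 17/3.
Require (82/7)ⁿ ≥ 17/3 ÷ (1/2499) = 14161.
(82/7)³ = 551368/343 falls short of 14161 but (82/7)⁴ = 45212176/2401 reaches it, so n = 4.

4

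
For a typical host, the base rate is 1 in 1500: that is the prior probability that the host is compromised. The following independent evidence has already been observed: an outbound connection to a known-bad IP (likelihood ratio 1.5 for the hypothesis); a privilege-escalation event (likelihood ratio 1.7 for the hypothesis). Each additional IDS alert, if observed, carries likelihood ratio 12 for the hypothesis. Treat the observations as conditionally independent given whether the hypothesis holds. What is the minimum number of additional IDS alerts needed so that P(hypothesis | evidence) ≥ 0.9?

Prior odds = (1/1500)/(1499/1500) = 1/1499.
Combined Bayes factor of the evidence already in hand = 1.5 × 1.7 = 2.55.
Odds after that evidence = (1/1499) × 2.55 = 51/29980.
Target odds = 0.9/0.1 = 9.
Need 12ⁿ ≥ 9 ÷ (51/29980) = 89940/17.
12³ = 1728 falls short of 89940/17 but 12⁴ = 20736 reaches it, so n = 4.

4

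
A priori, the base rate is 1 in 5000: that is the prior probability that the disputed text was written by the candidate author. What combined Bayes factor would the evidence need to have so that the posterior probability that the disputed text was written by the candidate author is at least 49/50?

244951

Prior odds = 0.0002/0.9998 = 1/4999.
Target odds = 0.98/0.02 = 49.
Required Bayes factor = 49 ÷ (1/4999) = 244951.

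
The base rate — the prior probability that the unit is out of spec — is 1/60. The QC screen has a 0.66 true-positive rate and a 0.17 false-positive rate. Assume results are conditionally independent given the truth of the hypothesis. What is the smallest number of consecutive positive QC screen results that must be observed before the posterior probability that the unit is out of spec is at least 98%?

6

Prior odds: (1/60) ÷ (59/60) = 1/59.
Likelihood ratio of a positive result = 0.66/0.17 = 66/17.
Target posterior odds = 0.98/0.02 = 49.
Require (66/17)ⁿ ≥ 49 ÷ (1/59) = 2891.
(66/17)⁵ ≈882.013 falls short of 2891 but (66/17)⁶ ≈3424.29 reaches it, so n = 6.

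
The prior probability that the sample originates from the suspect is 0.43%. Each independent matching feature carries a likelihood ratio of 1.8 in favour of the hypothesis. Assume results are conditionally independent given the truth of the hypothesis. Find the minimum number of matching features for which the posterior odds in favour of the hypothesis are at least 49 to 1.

16

Prior odds: 0.0043 ÷ 0.9957 = 43/9957.
Likelihood ratio per matching feature = 1.8.
Target odds = 49.
Require 1.8ⁿ ≥ 49 ÷ (43/9957) = 487893/43.
1.8¹⁵ ≈6746.64 falls short of 487893/43 but 1.8¹⁶ ≈12144 reaches it, so n = 16.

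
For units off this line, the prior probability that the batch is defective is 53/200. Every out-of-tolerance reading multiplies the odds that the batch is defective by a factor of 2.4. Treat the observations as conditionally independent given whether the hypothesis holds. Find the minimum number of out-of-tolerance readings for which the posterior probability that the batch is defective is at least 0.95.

5

Prior odds: 0.265 ÷ 0.735 = 53/147.
Likelihood ratio per out-of-tolerance reading = 2.4.
Target odds: 0.95 ÷ 0.05 = 19.
Need (53/147) × 2.4ⁿ ≥ 19, i.e. 2.4ⁿ ≥ 2793/53.
2.4⁴ = 33.1776 falls short of 2793/53 but 2.4⁵ = 79.62624 reaches it, so n = 5.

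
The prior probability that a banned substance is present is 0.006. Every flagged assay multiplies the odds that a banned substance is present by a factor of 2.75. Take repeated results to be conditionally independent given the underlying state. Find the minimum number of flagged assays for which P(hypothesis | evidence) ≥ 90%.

8

Prior odds = 0.006/0.994 = 3/497.
Likelihood ratio per flagged assay = 2.75.
Target posterior odds = 0.9/0.1 = 9.
Need (3/497) × 2.75ⁿ ≥ 9, i.e. 2.75ⁿ ≥ 1491.
2.75⁷ = 19487171/16384 falls short of 1491 but 2.75⁸ = 214358881/65536 reaches it, so n = 8.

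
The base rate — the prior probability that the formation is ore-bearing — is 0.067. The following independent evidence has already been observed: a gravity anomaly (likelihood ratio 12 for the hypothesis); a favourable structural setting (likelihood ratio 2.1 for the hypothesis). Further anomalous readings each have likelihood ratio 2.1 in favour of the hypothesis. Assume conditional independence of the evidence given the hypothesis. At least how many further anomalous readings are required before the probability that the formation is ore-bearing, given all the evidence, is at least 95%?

4

Prior odds = 0.067/0.933 = 67/933.
Combined Bayes factor of the evidence already in hand = 12 × 2.1 = 25.2.
Odds after that evidence = (67/933) × 25.2 = 2814/1555.
Target odds = 0.95/0.05 = 19.
Need 2.1ⁿ ≥ 19 ÷ (2814/1555) = 29545/2814.
2.1³ = 9.261 falls short of 29545/2814 but 2.1⁴ = 19.4481 reaches it, so n = 4.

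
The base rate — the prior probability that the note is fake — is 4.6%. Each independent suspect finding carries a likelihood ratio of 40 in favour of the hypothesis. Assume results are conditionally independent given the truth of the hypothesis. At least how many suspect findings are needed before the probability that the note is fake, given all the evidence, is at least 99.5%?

3

Prior odds = 0.046/0.954 = 23/477.
Likelihood ratio per suspect finding = 40.
Target odds: 0.995 ÷ 0.005 = 199.
Need (23/477) × 40ⁿ ≥ 199, i.e. 40ⁿ ≥ 94923/23.
40² = 1600 falls short of 94923/23 but 40³ = 64000 reaches it, so n = 3.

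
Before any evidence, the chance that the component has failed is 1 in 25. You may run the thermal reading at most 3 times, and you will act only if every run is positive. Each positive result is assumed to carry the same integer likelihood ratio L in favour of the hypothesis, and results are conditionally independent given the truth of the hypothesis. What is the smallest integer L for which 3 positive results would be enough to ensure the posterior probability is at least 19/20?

Prior odds = 0.04/0.96 = 1/24.
Target odds = 0.95/0.05 = 19.
Need L³ ≥ 19 ÷ (1/24) = 456.
7³ = 343 < 456 ≤ 512 = 8³, so L = 8.

8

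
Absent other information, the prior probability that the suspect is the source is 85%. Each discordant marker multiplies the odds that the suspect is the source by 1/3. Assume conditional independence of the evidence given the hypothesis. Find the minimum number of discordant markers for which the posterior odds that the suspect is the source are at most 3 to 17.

4

Prior odds: 0.85 ÷ 0.15 = 17/3.
Likelihood ratio per discordant marker = 1/3.
Target odds = 3/17.
Need (17/3) × (1/3)ⁿ ≤ 3/17, i.e. (1/3)ⁿ ≤ 9/289.
(1/3)³ = 1/27 is still above 9/289 but (1/3)⁴ = 1/81 is at or below it, so n = 4.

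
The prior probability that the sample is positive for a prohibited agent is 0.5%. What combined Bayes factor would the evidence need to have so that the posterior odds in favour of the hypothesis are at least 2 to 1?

Prior odds = 0.005/0.995 = 1/199.
Target odds = 2.
Required Bayes factor = 2 ÷ (1/199) = 398.

398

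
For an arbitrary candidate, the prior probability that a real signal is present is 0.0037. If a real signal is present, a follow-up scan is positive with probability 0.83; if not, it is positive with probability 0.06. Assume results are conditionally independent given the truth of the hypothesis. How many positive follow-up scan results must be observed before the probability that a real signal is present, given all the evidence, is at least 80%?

3

Prior odds = 0.0037/0.9963 = 37/9963.
Likelihood ratio of a positive = 0.83/0.06 = 83/6.
Target odds: 0.8 ÷ 0.2 = 4.
Require (83/6)ⁿ ≥ 4 ÷ (37/9963) = 39852/37.
(83/6)² = 6889/36 falls short of 39852/37 but (83/6)³ = 571787/216 reaches it, so n = 3.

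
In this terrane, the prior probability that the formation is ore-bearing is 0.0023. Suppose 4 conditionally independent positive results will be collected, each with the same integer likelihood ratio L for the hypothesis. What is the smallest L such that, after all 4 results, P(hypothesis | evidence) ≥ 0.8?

7

Prior odds = 0.0023/0.9977 = 23/9977.
Target odds = 0.8/0.2 = 4.
Need L⁴ ≥ 4 ÷ (23/9977) = 39908/23.
6⁴ = 1296 < 39908/23 ≤ 2401 = 7⁴, so L = 7.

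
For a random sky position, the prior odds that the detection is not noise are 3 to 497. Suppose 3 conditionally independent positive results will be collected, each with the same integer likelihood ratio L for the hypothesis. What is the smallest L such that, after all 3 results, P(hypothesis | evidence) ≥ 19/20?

15

Prior odds = 3/497.
Target odds = 0.95/0.05 = 19.
Need L³ ≥ 19 ÷ (3/497) = 9443/3.
14³ = 2744 < 9443/3 ≤ 3375 = 15³, so L = 15.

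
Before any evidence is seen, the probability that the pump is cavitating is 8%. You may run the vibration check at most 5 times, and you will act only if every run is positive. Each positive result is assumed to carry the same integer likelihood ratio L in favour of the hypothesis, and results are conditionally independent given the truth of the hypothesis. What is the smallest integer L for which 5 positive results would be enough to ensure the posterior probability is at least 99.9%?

Prior odds = 0.08/0.92 = 2/23.
Target odds = 0.999/0.001 = 999.
Need L⁵ ≥ 999 ÷ (2/23) = 11488.5.
6⁵ = 7776 < 11488.5 ≤ 16807 = 7⁵, so L = 7.

7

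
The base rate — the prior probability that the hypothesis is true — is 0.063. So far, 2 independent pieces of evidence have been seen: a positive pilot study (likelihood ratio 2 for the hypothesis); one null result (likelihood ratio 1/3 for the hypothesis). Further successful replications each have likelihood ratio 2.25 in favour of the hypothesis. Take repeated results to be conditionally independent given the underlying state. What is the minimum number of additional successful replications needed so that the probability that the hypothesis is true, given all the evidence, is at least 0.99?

Prior odds = 0.063/0.937 = 63/937.
Combined Bayes factor of the evidence already in hand = 2 × (1/3) = 2/3.
Odds after that evidence = (63/937) × 2/3 = 42/937.
Target odds = 0.99/0.01 = 99.
Need 2.25ⁿ ≥ 99 ÷ (42/937) = 30921/14.
2.25⁹ = 387420489/262144 falls short of 30921/14 but 2.25¹⁰ ≈3325.26 reaches it, so n = 10.

10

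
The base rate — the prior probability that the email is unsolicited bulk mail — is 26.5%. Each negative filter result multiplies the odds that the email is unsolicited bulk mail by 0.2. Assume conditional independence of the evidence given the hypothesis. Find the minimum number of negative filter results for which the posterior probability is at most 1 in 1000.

4

Prior odds = 0.265/0.735 = 53/147.
Likelihood ratio per negative filter result = 0.2.
Target posterior odds = 0.001/0.999 = 1/999.
Need (53/147) × 0.2ⁿ ≤ 1/999, i.e. 0.2ⁿ ≤ 49/17649.
0.2³ = 0.008 is still above 49/17649 but 0.2⁴ = 0.0016 is at or below it, so n = 4.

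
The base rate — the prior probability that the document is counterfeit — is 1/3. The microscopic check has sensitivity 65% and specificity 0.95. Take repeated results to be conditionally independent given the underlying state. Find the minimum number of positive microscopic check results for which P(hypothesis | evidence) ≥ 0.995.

3

Prior odds: (1/3) ÷ (2/3) = 0.5.
False-positive rate = 1 − 0.95 = 0.05; likelihood ratio of a positive = 0.65/0.05 = 13.
Target posterior odds = 0.995/0.005 = 199.
Require 13ⁿ ≥ 199 ÷ 0.5 = 398.
13² = 169 falls short of 398 but 13³ = 2197 reaches it, so n = 3.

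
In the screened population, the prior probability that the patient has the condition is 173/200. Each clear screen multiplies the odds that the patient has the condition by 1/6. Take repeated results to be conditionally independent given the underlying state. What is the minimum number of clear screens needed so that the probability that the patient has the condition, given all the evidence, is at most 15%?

3

Prior odds: 0.865 ÷ 0.135 = 173/27.
Likelihood ratio per clear screen = 1/6.
Target posterior odds = 0.15/0.85 = 3/17.
Require (1/6)ⁿ ≤ 3/17 ÷ (173/27) = 81/2941.
(1/6)² = 1/36 is still above 81/2941 but (1/6)³ = 1/216 is at or below it, so n = 3.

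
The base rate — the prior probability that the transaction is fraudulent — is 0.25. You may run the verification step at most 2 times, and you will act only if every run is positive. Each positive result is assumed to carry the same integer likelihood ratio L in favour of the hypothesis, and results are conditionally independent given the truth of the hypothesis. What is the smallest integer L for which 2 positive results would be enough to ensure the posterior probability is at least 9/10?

6

Prior odds = 0.25/0.75 = 1/3.
Target odds = 0.9/0.1 = 9.
Need L² ≥ 9 ÷ (1/3) = 27.
5² = 25 < 27 ≤ 36 = 6², so L = 6.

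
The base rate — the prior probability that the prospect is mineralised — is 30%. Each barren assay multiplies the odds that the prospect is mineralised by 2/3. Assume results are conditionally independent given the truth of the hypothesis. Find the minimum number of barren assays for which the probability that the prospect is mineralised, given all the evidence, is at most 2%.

8

Prior odds: 0.3 ÷ 0.7 = 3/7.
Likelihood ratio per barren assay = 2/3.
Target posterior odds = 0.02/0.98 = 1/49.
Need (3/7) × (2/3)ⁿ ≤ 1/49, i.e. (2/3)ⁿ ≤ 1/21.
(2/3)⁷ = 128/2187 is still above 1/21 but (2/3)⁸ = 256/6561 is at or below it, so n = 8.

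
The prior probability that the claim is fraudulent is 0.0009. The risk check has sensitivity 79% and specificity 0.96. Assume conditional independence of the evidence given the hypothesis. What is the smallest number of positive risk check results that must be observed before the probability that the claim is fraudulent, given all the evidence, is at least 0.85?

3

Prior odds: 0.0009 ÷ 0.9991 = 9/9991.
False-positive rate = 1 − 0.96 = 0.04; likelihood ratio of a positive = 0.79/0.04 = 19.75.
Target posterior odds = 0.85/0.15 = 17/3.
Need (9/9991) × 19.75ⁿ ≥ 17/3, i.e. 19.75ⁿ ≥ 169847/27.
19.75² = 390.0625 falls short of 169847/27 but 19.75³ = 7703.734375 reaches it, so n = 3.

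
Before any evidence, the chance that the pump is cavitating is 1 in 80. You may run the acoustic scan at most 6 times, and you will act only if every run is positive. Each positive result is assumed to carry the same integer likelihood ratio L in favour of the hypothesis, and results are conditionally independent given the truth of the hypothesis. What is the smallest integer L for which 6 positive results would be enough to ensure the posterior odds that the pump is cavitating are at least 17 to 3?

3

Prior odds = 0.0125/0.9875 = 1/79.
Target odds = 17/3.
Need L⁶ ≥ 17/3 ÷ (1/79) = 1343/3.
2⁶ = 64 < 1343/3 ≤ 729 = 3⁶, so L = 3.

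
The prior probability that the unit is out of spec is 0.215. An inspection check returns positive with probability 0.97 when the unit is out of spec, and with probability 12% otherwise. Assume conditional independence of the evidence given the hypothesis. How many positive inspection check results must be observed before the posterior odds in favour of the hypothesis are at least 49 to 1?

Prior odds: 0.215 ÷ 0.785 = 43/157.
Likelihood ratio of a positive result = 0.97/0.12 = 97/12.
Target odds = 49.
Require (97/12)ⁿ ≥ 49 ÷ (43/157) = 7693/43.
(97/12)² = 9409/144 falls short of 7693/43 but (97/12)³ = 912673/1728 reaches it, so n = 3.

3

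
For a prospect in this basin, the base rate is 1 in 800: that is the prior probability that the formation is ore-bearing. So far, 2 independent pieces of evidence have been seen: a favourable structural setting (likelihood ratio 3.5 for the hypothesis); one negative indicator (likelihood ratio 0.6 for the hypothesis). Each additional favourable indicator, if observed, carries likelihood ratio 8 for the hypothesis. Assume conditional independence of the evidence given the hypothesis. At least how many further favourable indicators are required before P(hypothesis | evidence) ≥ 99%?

6

Prior odds = 0.00125/0.99875 = 1/799.
Combined Bayes factor of the evidence already in hand = 3.5 × 0.6 = 2.1.
Odds after that evidence = (1/799) × 2.1 = 21/7990.
Target odds = 0.99/0.01 = 99.
Need 8ⁿ ≥ 99 ÷ (21/7990) = 263670/7.
8⁵ = 32768 falls short of 263670/7 but 8⁶ = 262144 reaches it, so n = 6.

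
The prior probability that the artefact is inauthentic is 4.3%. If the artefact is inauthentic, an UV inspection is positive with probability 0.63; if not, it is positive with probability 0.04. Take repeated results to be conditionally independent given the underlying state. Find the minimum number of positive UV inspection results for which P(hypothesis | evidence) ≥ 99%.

3

Prior odds: 0.043 ÷ 0.957 = 43/957.
Likelihood ratio of a positive = 0.63/0.04 = 15.75.
Target posterior odds = 0.99/0.01 = 99.
Require 15.75ⁿ ≥ 99 ÷ (43/957) = 94743/43.
15.75² = 248.0625 falls short of 94743/43 but 15.75³ = 3906.984375 reaches it, so n = 3.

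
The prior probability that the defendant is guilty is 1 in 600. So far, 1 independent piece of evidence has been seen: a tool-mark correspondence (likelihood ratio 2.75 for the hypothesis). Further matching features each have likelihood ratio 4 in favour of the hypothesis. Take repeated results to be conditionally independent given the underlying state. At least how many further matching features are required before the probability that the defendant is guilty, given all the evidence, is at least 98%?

7

Prior odds = (1/600)/(599/600) = 1/599.
Bayes factor of the evidence already in hand = 2.75.
Odds after that evidence = (1/599) × 2.75 = 11/2396.
Target odds = 0.98/0.02 = 49.
Need 4ⁿ ≥ 49 ÷ (11/2396) = 117404/11.
4⁶ = 4096 falls short of 117404/11 but 4⁷ = 16384 reaches it, so n = 7.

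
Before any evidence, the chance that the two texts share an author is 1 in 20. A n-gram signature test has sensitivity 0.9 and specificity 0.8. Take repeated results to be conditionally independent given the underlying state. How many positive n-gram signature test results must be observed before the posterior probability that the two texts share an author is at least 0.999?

7

Prior odds = 0.05/0.95 = 1/19.
False-positive rate = 1 − 0.8 = 0.2; likelihood ratio of a positive = 0.9/0.2 = 4.5.
Target posterior odds = 0.999/0.001 = 999.
Require 4.5ⁿ ≥ 999 ÷ (1/19) = 18981.
4.5⁶ = 8303.765625 falls short of 18981 but 4.5⁷ = 4782969/128 reaches it, so n = 7.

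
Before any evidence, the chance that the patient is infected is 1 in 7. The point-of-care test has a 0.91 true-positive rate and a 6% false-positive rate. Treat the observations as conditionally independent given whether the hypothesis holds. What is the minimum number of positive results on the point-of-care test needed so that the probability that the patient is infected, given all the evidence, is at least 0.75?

Prior odds: (1/7) ÷ (6/7) = 1/6.
Likelihood ratio of a positive result = 0.91/0.06 = 91/6.
Target posterior odds = 0.75/0.25 = 3.
Require (91/6)ⁿ ≥ 3 ÷ (1/6) = 18.
(91/6)¹ = 91/6 falls short of 18 but (91/6)² = 8281/36 reaches it, so n = 2.

2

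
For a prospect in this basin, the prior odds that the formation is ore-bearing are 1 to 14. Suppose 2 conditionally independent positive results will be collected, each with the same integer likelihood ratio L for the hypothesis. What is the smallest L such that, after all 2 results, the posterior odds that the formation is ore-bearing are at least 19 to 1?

Prior odds = 1/14.
Target odds = 19.
Need L² ≥ 19 ÷ (1/14) = 266.
16² = 256 < 266 ≤ 289 = 17², so L = 17.

17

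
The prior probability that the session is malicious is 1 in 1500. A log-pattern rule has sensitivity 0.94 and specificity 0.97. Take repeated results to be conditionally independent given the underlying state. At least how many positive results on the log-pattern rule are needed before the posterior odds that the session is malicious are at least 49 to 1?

Prior odds: (1/1500) ÷ (1499/1500) = 1/1499.
False-positive rate = 1 − 0.97 = 0.03; likelihood ratio of a positive = 0.94/0.03 = 94/3.
Target odds = 49.
Require (94/3)ⁿ ≥ 49 ÷ (1/1499) = 73451.
(94/3)³ = 830584/27 falls short of 73451 but (94/3)⁴ = 78074896/81 reaches it, so n = 4.

4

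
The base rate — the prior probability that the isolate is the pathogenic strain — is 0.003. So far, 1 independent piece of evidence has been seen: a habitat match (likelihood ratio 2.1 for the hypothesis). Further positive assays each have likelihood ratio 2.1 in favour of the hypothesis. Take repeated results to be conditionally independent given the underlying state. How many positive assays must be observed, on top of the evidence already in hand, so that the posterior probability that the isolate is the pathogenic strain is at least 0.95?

11

Prior odds = 0.003/0.997 = 3/997.
Bayes factor of the evidence already in hand = 2.1.
Odds after that evidence = (3/997) × 2.1 = 63/9970.
Target odds = 0.95/0.05 = 19.
Need 2.1ⁿ ≥ 19 ÷ (63/9970) = 189430/63.
2.1¹⁰ ≈1667.99 falls short of 189430/63 but 2.1¹¹ ≈3502.78 reaches it, so n = 11.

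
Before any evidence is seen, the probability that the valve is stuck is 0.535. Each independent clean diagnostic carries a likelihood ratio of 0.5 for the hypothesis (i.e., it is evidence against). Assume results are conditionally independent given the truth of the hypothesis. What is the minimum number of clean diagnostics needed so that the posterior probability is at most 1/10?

Prior odds: 0.535 ÷ 0.465 = 107/93.
Likelihood ratio per clean diagnostic = 0.5.
Target posterior odds = 0.1/0.9 = 1/9.
Need (107/93) × 0.5ⁿ ≤ 1/9, i.e. 0.5ⁿ ≤ 31/321.
0.5³ = 0.125 is still above 31/321 but 0.5⁴ = 0.0625 is at or below it, so n = 4.

4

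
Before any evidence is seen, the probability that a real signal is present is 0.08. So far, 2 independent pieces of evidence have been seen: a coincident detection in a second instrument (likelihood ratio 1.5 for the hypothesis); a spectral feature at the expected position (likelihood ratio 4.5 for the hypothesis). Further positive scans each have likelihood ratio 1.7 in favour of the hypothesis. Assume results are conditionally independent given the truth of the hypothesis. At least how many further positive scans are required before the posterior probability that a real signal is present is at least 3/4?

Prior odds = 0.08/0.92 = 2/23.
Combined Bayes factor of the evidence already in hand = 1.5 × 4.5 = 6.75.
Odds after that evidence = (2/23) × 6.75 = 27/46.
Target odds = 0.75/0.25 = 3.
Need 1.7ⁿ ≥ 3 ÷ (27/46) = 46/9.
1.7³ = 4.913 falls short of 46/9 but 1.7⁴ = 8.3521 reaches it, so n = 4.

4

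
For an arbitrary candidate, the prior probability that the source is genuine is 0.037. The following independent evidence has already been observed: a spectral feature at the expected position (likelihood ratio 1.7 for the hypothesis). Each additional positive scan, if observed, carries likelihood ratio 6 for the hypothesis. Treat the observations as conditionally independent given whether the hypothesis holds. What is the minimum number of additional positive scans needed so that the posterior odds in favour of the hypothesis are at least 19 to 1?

Prior odds = 0.037/0.963 = 37/963.
Bayes factor of the evidence already in hand = 1.7.
Odds after that evidence = (37/963) × 1.7 = 629/9630.
Target odds = 19.
Need 6ⁿ ≥ 19 ÷ (629/9630) = 182970/629.
6³ = 216 falls short of 182970/629 but 6⁴ = 1296 reaches it, so n = 4.

4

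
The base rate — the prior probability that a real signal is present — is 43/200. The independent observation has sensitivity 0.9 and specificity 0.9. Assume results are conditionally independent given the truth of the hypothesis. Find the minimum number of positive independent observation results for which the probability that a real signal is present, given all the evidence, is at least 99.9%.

Prior odds: 0.215 ÷ 0.785 = 43/157.
False-positive rate = 1 − 0.9 = 0.1; likelihood ratio of a positive = 0.9/0.1 = 9.
Target posterior odds = 0.999/0.001 = 999.
Need (43/157) × 9ⁿ ≥ 999, i.e. 9ⁿ ≥ 156843/43.
9³ = 729 falls short of 156843/43 but 9⁴ = 6561 reaches it, so n = 4.

4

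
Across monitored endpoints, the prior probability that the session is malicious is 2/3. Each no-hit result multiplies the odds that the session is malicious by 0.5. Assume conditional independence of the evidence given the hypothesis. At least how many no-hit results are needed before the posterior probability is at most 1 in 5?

Prior odds = (2/3)/(1/3) = 2.
Likelihood ratio per no-hit result = 0.5.
Target posterior odds = 0.2/0.8 = 0.25.
Require 0.5ⁿ ≤ 0.25 ÷ 2 = 0.125.
0.5² = 0.25 is still above 0.125 but 0.5³ = 0.125 is at or below it, so n = 3.

3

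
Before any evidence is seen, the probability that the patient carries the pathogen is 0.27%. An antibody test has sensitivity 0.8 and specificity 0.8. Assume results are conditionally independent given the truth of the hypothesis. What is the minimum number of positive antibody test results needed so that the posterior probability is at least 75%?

6

Prior odds: 0.0027 ÷ 0.9973 = 27/9973.
False-positive rate = 1 − 0.8 = 0.2; likelihood ratio of a positive = 0.8/0.2 = 4.
Target posterior odds = 0.75/0.25 = 3.
Need (27/9973) × 4ⁿ ≥ 3, i.e. 4ⁿ ≥ 9973/9.
4⁵ = 1024 falls short of 9973/9 but 4⁶ = 4096 reaches it, so n = 6.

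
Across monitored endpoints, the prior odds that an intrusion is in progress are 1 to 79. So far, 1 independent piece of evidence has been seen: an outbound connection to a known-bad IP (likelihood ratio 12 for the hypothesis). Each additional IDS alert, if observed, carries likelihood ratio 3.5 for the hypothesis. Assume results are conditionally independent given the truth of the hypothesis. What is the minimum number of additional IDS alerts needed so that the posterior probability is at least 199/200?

Prior odds = 1/79.
Bayes factor of the evidence already in hand = 12.
Odds after that evidence = (1/79) × 12 = 12/79.
Target odds = 0.995/0.005 = 199.
Need 3.5ⁿ ≥ 199 ÷ (12/79) = 15721/12.
3.5⁵ = 525.21875 falls short of 15721/12 but 3.5⁶ = 1838.265625 reaches it, so n = 6.

6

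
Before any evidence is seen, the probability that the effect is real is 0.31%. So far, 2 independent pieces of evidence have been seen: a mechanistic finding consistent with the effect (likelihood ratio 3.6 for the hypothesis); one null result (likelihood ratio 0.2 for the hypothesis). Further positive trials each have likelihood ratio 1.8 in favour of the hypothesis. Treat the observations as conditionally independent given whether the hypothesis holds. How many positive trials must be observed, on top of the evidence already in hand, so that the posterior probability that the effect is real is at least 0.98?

18

Prior odds = 0.0031/0.9969 = 31/9969.
Combined Bayes factor of the evidence already in hand = 3.6 × 0.2 = 0.72.
Odds after that evidence = (31/9969) × 0.72 = 186/83075.
Target odds = 0.98/0.02 = 49.
Need 1.8ⁿ ≥ 49 ÷ (186/83075) = 4070675/186.
1.8¹⁷ ≈21859.1 falls short of 4070675/186 but 1.8¹⁸ ≈39346.4 reaches it, so n = 18.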